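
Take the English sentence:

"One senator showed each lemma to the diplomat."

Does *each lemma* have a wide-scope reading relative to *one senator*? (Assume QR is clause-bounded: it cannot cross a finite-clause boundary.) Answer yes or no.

*each lemma* is the matrix object and *one senator* the matrix subject; the two are clausemates.
With no island boundary between them, the object can take inverse scope over the subject via ordinary QR within the clause.

Yes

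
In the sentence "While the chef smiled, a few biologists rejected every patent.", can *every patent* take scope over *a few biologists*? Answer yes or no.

Yes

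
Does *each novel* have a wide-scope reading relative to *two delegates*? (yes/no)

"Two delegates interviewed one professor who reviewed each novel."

No

*each novel* is embedded in the relative clause *who reviewed each novel* modifying *one professor*.
The relative clause forms an island for QR, so the quantifier is confined to the head noun's restrictor.
*each novel* > *two delegates* would require crossing that boundary, which is illicit.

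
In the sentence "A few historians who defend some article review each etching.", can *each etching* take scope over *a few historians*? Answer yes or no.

The RC *who defend some article* is an island, but *each etching* is not inside it — it is the matrix object, a clausemate of *a few historians*.
No island intervenes, so both surface and inverse scope are derivable.

Yes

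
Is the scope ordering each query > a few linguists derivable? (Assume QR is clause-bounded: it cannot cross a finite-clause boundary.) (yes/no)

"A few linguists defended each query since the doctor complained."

Yes

*each query* is a matrix argument; the adjunct is an island but the target quantifier is outside it.
Ordinary QR to a clause-peripheral position gives the wide-scope LF for the lower DP.
The sentence is scopally ambiguous between *a few linguists* > *each query* and *each query* > *a few linguists*.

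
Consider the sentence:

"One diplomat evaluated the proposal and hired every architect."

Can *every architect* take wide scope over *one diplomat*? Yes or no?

No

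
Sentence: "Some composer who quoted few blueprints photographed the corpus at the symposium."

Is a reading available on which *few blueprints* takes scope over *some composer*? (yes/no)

*few blueprints* occurs within the relative clause *who quoted few blueprints*.
The relative clause forms an island for QR, so the quantifier is confined to the head noun's restrictor.
The inverse ordering *few blueprints* > *some composer* is therefore underivable.

No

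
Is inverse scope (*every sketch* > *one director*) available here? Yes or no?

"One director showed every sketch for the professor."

Yes

*every sketch* and *one director* are in the same minimal clause.
QR within a single clause is free, so the lower quantifier may take scope over the higher one.
The sentence is scopally ambiguous between *one director* > *every sketch* and *every sketch* > *one director*.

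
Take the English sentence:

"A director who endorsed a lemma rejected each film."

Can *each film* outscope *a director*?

Although the sentence contains a relative clause (*who endorsed a lemma*), *each film* is outside it, in the matrix VP.
Ordinary QR to a clause-peripheral position gives the wide-scope LF for the lower DP.
The sentence is scopally ambiguous between *a director* > *each film* and *each film* > *a director*.

Yes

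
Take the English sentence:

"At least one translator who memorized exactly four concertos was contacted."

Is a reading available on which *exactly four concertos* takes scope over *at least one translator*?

*exactly four concertos* sits inside the relative clause *who memorized exactly four concertos*.
A relative clause is a scope island — quantifier raising cannot cross its boundary.
So *exactly four concertos* cannot raise to a position above *at least one translator*.
(Only the surface reading survives: one fixed translator with respect to all the relevant concertos.)

No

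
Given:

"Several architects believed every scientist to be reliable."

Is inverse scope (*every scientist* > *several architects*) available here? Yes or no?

Yes

This is an ECM construction: *every scientist* is the infinitival subject, Case-marked by the matrix verb, and the infinitive is transparent for QR.
No island intervenes, so both surface and inverse scope are derivable.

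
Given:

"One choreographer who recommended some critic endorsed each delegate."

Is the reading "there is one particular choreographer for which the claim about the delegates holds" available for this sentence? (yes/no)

Yes

The described interpretation is the *one choreographer* > *each delegate* scoping.
That is the surface-scope ordering, which is always one of the available readings — island constraints only ever restrict inverse scope.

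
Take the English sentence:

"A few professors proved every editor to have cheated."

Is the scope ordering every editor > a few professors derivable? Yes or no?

*every editor* is the subject of an ECM infinitive — the infinitival complement of an ECM verb is not a scope island, so *every editor* can raise into the matrix clause.
Ordinary QR to a clause-peripheral position gives the wide-scope LF for the lower DP.

Yes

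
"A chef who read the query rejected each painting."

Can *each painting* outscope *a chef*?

*each painting* is a matrix argument; only *a chef* is modified by the relative clause *who read the query*, so the RC island is irrelevant to the target quantifier.
Nothing blocks QR of the lower DP to a position above the higher one, so inverse scope is available.

Yes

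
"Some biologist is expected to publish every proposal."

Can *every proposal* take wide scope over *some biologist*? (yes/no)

The matrix predicate is a raising verb, whose infinitival complement is not a scope island — *every proposal* can QR into the matrix clause.
QR within a single clause is free, so the lower quantifier may take scope over the higher one.

Yes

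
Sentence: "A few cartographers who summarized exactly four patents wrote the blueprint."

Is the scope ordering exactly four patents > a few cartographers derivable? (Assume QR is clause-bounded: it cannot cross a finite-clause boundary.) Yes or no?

No

*exactly four patents* is embedded in the relative clause *who summarized exactly four patents*.
A relative clause is a scope island — quantifier raising cannot cross its boundary.
The inverse ordering *exactly four patents* > *a few cartographers* is therefore underivable.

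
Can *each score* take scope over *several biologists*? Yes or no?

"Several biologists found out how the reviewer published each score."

No

The target quantifier *each score* is part of the embedded question *how the reviewer published each score*.
Embedded wh-clauses are opaque for QR, so the quantifier stays inside the question.
So the wide-scope reading for *each score* is blocked.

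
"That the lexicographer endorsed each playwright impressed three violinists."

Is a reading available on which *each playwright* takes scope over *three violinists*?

*each playwright* sits inside the sentential subject *that the lexicographer endorsed each playwright*.
The Sentential Subject Constraint rules out raising the quantifier out of the that-clause subject.
There is no licit LF on which *each playwright* c-commands *three violinists*.

No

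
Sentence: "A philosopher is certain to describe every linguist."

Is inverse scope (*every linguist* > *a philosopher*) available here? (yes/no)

Yes

*every linguist* is inside a raising infinitive, which is transparent to QR (no CP barrier), so it behaves as a matrix argument.
QR within a single clause is free, so the lower quantifier may take scope over the higher one.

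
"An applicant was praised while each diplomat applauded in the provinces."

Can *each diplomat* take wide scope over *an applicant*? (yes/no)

No

The target quantifier *each diplomat* is part of the adjunct clause *while each diplomat applauded in the provinces*.
Since the clause is an adjunct (not a complement), the Adjunct Condition blocks QR across its edge.
*each diplomat* > *an applicant* would require crossing that boundary, which is illicit.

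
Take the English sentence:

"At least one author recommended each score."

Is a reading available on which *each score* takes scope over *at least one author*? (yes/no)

Yes

*each score* and *at least one author* are in the same minimal clause.
Ordinary QR to a clause-peripheral position gives the wide-scope LF for the lower DP.
Both orderings are possible: *at least one author* > *each score* and *each score* > *at least one author*.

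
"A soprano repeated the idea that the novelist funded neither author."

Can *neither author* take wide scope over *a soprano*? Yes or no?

No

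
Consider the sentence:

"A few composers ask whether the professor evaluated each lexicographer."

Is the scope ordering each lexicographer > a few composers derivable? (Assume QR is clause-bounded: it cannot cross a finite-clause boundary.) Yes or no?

*each lexicographer* sits inside the embedded question *whether the professor evaluated each lexicographer*.
QR across an interrogative CP boundary is ruled out as a wh-island violation.
*each lexicographer* > *a few composers* would require crossing that boundary, which is illicit.

No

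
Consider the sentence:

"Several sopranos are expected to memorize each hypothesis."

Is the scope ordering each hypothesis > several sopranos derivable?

Yes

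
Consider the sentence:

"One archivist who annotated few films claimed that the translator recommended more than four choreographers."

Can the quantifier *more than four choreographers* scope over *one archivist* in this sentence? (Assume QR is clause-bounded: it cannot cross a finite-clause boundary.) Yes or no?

*more than four choreographers* sits inside the finite complement clause *that the translator recommended more than four choreographers*.
QR is clause-bounded, so the finite complement is a scope island for the embedded quantifier.
There is no licit LF on which *more than four choreographers* c-commands *one archivist*.
(Only the surface reading survives: one fixed archivist with respect to all the relevant choreographers.)

No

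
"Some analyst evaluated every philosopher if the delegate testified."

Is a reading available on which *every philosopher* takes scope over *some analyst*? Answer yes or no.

The adjunct island is irrelevant here — *every philosopher* and *some analyst* are both in the matrix clause.
QR within a single clause is free, so the lower quantifier may take scope over the higher one.
So *every philosopher* > *some analyst* is among the available readings.

Yes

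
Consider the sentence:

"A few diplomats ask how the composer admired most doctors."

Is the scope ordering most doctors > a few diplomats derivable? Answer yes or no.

The target quantifier *most doctors* is part of the embedded question *how the composer admired most doctors*.
Embedded questions are wh-islands: a quantifier inside an indirect question cannot QR into the matrix clause.
So *most doctors* cannot raise high enough to outscope *a few diplomats*; only the surface ordering *a few diplomats* > *most doctors* is available.

No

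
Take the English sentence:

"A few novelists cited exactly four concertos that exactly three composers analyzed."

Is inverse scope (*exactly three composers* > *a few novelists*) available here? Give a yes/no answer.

No

Structurally, *exactly three composers* is inside the relative clause *that exactly three composers analyzed* modifying *exactly four concertos*.
The relative clause forms an island for QR, so the quantifier is confined to the head noun's restrictor.
So *exactly three composers* cannot raise to a position above *a few novelists*.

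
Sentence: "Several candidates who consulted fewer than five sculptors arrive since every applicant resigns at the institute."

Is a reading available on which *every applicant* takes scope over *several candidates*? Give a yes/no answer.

*every applicant* is embedded in the adjunct clause *since every applicant resigns at the institute*.
Adjunct clauses are scope islands: a quantifier inside an adjunct cannot raise into the matrix clause.
So *every applicant* cannot raise high enough to outscope *several candidates*; only the surface ordering *several candidates* > *every applicant* is available.

No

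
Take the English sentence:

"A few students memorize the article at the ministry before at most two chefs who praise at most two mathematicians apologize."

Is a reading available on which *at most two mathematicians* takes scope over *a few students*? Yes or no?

No

*at most two mathematicians* occurs within the relative clause *who praise at most two mathematicians*, which is itself inside the adjunct *before at most two chefs who praise at most two mathematicians apologize*.
Even if one barrier were somehow void, the other would still block QR.
There is no licit LF on which *at most two mathematicians* c-commands *a few students*.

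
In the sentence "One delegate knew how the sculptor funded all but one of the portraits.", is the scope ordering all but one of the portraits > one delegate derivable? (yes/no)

*all but one of the portraits* sits inside the embedded question *how the sculptor funded all but one of the portraits*.
The wh-island constraint blocks QR out of an embedded interrogative.
There is no licit LF on which *all but one of the portraits* c-commands *one delegate*.

No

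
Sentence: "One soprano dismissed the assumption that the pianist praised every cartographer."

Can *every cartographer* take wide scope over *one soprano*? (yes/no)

No

*every cartographer* occurs within the complex NP *the assumption that the pianist praised every cartographer*.
A that-clause complement to a noun is an island; QR cannot cross the NP boundary.
*every cartographer* > *one soprano* would require crossing that boundary, which is illicit.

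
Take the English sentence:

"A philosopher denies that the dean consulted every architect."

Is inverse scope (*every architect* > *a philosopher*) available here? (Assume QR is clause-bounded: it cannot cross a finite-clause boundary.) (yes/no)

Structurally, *every architect* is inside the finite complement clause *that the dean consulted every architect*.
Given the clause-boundedness assumption, QR cannot cross the finite CP into the matrix.
*every architect* is confined to the island and cannot take scope over *a philosopher*.

No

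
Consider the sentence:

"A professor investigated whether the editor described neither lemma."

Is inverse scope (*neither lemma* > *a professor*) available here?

The DP *neither lemma* is contained in the embedded question *whether the editor described neither lemma*.
Embedded wh-clauses are opaque for QR, so the quantifier stays inside the question.
So *neither lemma* cannot raise to a position above *a professor*.

No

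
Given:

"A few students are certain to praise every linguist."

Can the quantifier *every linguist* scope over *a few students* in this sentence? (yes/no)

Yes

Infinitival complements of raising predicates do not block QR; *every linguist* and *a few students* are effectively clausemates.
Since no island is crossed, the inverse ordering is licensed alongside surface scope.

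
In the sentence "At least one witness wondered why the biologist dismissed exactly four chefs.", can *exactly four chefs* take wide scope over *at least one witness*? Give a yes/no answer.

No

*exactly four chefs* is embedded in the embedded question *why the biologist dismissed exactly four chefs*.
QR across an interrogative CP boundary is ruled out as a wh-island violation.
So *exactly four chefs* cannot raise to a position above *at least one witness*.
(Only the surface reading survives: one fixed witness with respect to all the relevant chefs.)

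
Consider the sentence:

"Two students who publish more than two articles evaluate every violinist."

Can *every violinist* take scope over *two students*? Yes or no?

Yes

*every violinist* is a matrix argument; only *two students* is modified by the relative clause *who publish more than two articles*, so the RC island is irrelevant to the target quantifier.
Ordinary QR to a clause-peripheral position gives the wide-scope LF for the lower DP.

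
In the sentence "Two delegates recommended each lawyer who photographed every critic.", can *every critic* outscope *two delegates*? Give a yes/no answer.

The DP *every critic* is contained in the relative clause *who photographed every critic* modifying *each lawyer*.
Quantifiers inside a relative clause are trapped there; the RC boundary blocks QR.
*every critic* is confined to the island and cannot take scope over *two delegates*.

No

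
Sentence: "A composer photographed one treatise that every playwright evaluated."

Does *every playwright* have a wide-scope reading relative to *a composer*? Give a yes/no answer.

*every playwright* sits inside the relative clause *that every playwright evaluated* modifying *one treatise*.
Quantifiers inside a relative clause are trapped there; the RC boundary blocks QR.
The inverse ordering *every playwright* > *a composer* is therefore underivable.

No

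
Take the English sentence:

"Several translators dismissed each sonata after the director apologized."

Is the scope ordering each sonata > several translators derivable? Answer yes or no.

Yes

The adjunct island is irrelevant here — *each sonata* and *several translators* are both in the matrix clause.
QR within a single clause is free, so the lower quantifier may take scope over the higher one.
So *each sonata* > *several translators* is among the available readings.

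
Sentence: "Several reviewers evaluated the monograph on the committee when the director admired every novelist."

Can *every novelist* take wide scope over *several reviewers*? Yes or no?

No

The DP *every novelist* is contained in the adjunct clause *when the director admired every novelist*.
Scope out of an adjunct clause is unavailable: QR respects the adjunct-island constraint.
*every novelist* is confined to the island and cannot take scope over *several reviewers*.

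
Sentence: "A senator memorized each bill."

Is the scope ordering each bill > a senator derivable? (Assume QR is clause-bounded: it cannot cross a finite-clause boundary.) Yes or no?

Yes

Both DPs are arguments of the same predicate; there is no clause or island boundary between them.
Ordinary QR to a clause-peripheral position gives the wide-scope LF for the lower DP.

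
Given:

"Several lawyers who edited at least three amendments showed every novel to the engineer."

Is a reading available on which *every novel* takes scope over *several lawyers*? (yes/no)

Yes

*every novel* sits in the matrix clause, not in the relative clause on *several lawyers*.
With no island boundary between them, the object can take inverse scope over the subject via ordinary QR within the clause.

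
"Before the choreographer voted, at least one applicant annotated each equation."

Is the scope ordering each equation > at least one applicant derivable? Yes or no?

The adjunct island is irrelevant here — *each equation* and *at least one applicant* are both in the matrix clause.
Nothing blocks QR of the lower DP to a position above the higher one, so inverse scope is available.

Yes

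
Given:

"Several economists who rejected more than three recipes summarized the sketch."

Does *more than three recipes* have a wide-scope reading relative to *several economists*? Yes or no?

No

*more than three recipes* occurs within the relative clause *who rejected more than three recipes*.
Quantifiers inside a relative clause are trapped there; the RC boundary blocks QR.
So *more than three recipes* cannot raise high enough to outscope *several economists*; only the surface ordering *several economists* > *more than three recipes* is available.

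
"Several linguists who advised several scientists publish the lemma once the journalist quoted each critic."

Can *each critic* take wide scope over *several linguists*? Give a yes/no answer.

*each critic* occurs within the adjunct clause *once the journalist quoted each critic*.
Adjuncts are opaque for quantifier raising; a quantifier in an adjunct stays inside it.
So *each critic* cannot raise high enough to outscope *several linguists*; only the surface ordering *several linguists* > *each critic* is available.

No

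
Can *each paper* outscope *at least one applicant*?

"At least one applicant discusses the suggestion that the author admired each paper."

No

Structurally, *each paper* is inside the complex NP *the suggestion that the author admired each paper*.
A that-clause complement to a noun is an island; QR cannot cross the NP boundary.
*each paper* > *at least one applicant* would require crossing that boundary, which is illicit.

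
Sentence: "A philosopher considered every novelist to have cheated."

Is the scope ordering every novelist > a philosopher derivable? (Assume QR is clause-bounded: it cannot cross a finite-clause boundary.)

Yes

This is an ECM construction: *every novelist* is the infinitival subject, Case-marked by the matrix verb, and the infinitive is transparent for QR.
Ordinary QR to a clause-peripheral position gives the wide-scope LF for the lower DP.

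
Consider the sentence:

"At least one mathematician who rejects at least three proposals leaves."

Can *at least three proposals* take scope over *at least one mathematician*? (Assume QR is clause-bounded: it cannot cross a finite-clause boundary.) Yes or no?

No

*at least three proposals* sits inside the relative clause *who rejects at least three proposals*.
Relative clauses are scope islands: a quantifier cannot QR out of a relative clause to take scope in the matrix clause.
So *at least three proposals* cannot raise to a position above *at least one mathematician*.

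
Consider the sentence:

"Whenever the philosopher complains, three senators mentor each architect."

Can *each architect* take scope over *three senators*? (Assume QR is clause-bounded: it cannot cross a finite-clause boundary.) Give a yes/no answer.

Neither queried DP is inside the adjunct, so the adjunct-island constraint does not apply.
Since no island is crossed, the inverse ordering is licensed alongside surface scope.
Both orderings are possible: *three senators* > *each architect* and *each architect* > *three senators*.

Yes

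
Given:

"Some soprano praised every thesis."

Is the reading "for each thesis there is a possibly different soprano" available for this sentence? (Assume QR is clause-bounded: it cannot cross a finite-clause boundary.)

Yes

The paraphrase describes the scope ordering *every thesis* > *some soprano*.
*every thesis* and *some soprano* are in the same minimal clause.
Nothing blocks QR of the lower DP to a position above the higher one, so inverse scope is available.
Both orderings are possible: *some soprano* > *every thesis* and *every thesis* > *some soprano*.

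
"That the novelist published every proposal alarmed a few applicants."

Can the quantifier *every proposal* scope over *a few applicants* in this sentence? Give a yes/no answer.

*every proposal* occurs within the sentential subject *that the novelist published every proposal*.
Clausal subjects are scope islands; QR from inside the subject into the matrix is barred.
There is no licit LF on which *every proposal* c-commands *a few applicants*.

No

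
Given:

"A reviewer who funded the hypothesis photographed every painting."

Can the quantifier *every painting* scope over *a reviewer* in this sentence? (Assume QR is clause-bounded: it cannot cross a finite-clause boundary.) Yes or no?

Yes

*every painting* sits in the matrix clause, not in the relative clause on *a reviewer*.
With no island boundary between them, the object can take inverse scope over the subject via ordinary QR within the clause.
So *every painting* > *a reviewer* is among the available readings.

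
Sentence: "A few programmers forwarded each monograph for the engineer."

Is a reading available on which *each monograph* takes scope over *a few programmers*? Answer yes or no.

Yes

*each monograph* is the matrix object and *a few programmers* the matrix subject; the two are clausemates.
Since no island is crossed, the inverse ordering is licensed alongside surface scope.
So *each monograph* > *a few programmers* is among the available readings.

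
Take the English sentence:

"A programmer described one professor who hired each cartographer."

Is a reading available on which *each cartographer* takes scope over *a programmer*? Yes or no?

No

*each cartographer* sits inside the relative clause *who hired each cartographer* modifying *one professor*.
The relative clause forms an island for QR, so the quantifier is confined to the head noun's restrictor.
So the wide-scope reading for *each cartographer* is blocked.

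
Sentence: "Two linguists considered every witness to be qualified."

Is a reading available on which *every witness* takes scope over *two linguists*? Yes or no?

ECM infinitives lack a CP barrier, so *every witness* can QR over the matrix subject *two linguists*.
Clause-internal QR can adjoin the lower DP above the subject, yielding the inverse reading.

Yes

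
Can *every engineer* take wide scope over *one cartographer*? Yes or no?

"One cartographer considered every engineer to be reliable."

Yes

This is an ECM construction: *every engineer* is the infinitival subject, Case-marked by the matrix verb, and the infinitive is transparent for QR.
Nothing blocks QR of the lower DP to a position above the higher one, so inverse scope is available.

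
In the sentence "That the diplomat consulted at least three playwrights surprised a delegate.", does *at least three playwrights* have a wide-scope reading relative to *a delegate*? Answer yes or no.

No

*at least three playwrights* is embedded in the sentential subject *that the diplomat consulted at least three playwrights*.
The subject-island constraint blocks QR out of a clausal subject.
The ordering *at least three playwrights* > *a delegate* is therefore underivable.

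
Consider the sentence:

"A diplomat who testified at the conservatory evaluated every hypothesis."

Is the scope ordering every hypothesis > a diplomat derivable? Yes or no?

The RC *who testified at the conservatory* is an island, but *every hypothesis* is not inside it — it is the matrix object, a clausemate of *a diplomat*.
Since no island is crossed, the inverse ordering is licensed alongside surface scope.

Yes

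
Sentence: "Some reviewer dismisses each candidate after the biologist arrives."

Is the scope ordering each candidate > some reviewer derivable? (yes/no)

Yes

*each candidate* is a matrix argument; the adjunct is an island but the target quantifier is outside it.
QR within a single clause is free, so the lower quantifier may take scope over the higher one.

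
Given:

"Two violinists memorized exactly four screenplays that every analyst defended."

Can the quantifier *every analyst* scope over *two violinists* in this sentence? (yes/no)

No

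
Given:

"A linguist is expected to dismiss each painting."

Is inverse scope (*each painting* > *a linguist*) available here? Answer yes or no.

Yes

*each painting* is inside a raising infinitive, which is transparent to QR (no CP barrier), so it behaves as a matrix argument.
With no island boundary between them, the object can take inverse scope over the subject via ordinary QR within the clause.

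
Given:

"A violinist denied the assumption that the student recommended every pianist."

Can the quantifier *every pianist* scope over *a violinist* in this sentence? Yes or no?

No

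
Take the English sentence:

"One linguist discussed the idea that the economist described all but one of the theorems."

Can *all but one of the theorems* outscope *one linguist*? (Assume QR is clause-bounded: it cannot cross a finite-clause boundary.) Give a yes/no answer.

The target quantifier *all but one of the theorems* is part of the complex NP *the idea that the economist described all but one of the theorems*.
Noun-complement clauses are scope islands (the Complex NP Constraint): a quantifier inside one cannot scope into the matrix.
So *all but one of the theorems* cannot raise high enough to outscope *one linguist*; only the surface ordering *one linguist* > *all but one of the theorems* is available.
(Only the surface reading survives: one fixed linguist with respect to all the relevant theorems.)

No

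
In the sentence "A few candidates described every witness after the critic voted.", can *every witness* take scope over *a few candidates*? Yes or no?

Yes

Although there is an adjunct clause, *every witness* is in the main clause, not inside the adjunct.
Clause-internal QR can adjoin the lower DP above the subject, yielding the inverse reading.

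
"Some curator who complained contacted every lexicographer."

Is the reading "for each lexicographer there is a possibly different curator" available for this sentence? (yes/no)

The described interpretation is the *every lexicographer* > *some curator* scoping.
*every lexicographer* is a matrix argument; only *some curator* is modified by the relative clause *who complained*, so the RC island is irrelevant to the target quantifier.
No island intervenes, so both surface and inverse scope are derivable.

Yes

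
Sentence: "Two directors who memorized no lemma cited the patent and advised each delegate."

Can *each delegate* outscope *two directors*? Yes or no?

No

The target quantifier *each delegate* is part of one conjunct of the coordinate structure (*advised each delegate*).
QR out of a conjunct would have to apply non-ATB, which the CSC forbids.
The inverse ordering *each delegate* > *two directors* is therefore underivable.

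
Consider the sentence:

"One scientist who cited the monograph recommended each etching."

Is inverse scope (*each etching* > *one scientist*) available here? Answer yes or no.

Yes

*each etching* is a matrix argument; only *one scientist* is modified by the relative clause *who cited the monograph*, so the RC island is irrelevant to the target quantifier.
Since no island is crossed, the inverse ordering is licensed alongside surface scope.
So *each etching* > *one scientist* is among the available readings.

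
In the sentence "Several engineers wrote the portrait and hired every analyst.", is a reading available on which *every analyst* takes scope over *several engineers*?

*every analyst* sits inside one conjunct of the coordinate structure (*hired every analyst*).
Asymmetric QR out of one conjunct violates the Coordinate Structure Constraint.
*every analyst* is confined to the island and cannot take scope over *several engineers*.

No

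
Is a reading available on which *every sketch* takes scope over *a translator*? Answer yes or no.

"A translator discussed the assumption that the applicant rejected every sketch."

No

The DP *every sketch* is contained in the complex NP *the assumption that the applicant rejected every sketch*.
The Complex NP Constraint bars QR out of the complement clause of a noun.
So *every sketch* cannot raise high enough to outscope *a translator*; only the surface ordering *a translator* > *every sketch* is available.
(Only the surface reading survives: one fixed translator with respect to all the relevant sketches.)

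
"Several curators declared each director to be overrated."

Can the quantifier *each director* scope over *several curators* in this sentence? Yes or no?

*each director* is an ECM subject; ECM complements are not islands, and the embedded quantifier may take matrix scope.
Ordinary QR to a clause-peripheral position gives the wide-scope LF for the lower DP.
The sentence is scopally ambiguous between *several curators* > *each director* and *each director* > *several curators*.

Yes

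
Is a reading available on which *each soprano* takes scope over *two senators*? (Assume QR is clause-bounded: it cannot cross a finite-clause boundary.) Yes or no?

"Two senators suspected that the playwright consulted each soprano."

No

*each soprano* sits inside the finite complement clause *that the playwright consulted each soprano*.
Given the clause-boundedness assumption, QR cannot cross the finite CP into the matrix.
There is no licit LF on which *each soprano* c-commands *two senators*.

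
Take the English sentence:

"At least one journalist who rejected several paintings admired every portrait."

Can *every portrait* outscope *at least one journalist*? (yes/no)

Yes

*every portrait* is a matrix argument; only *at least one journalist* is modified by the relative clause *who rejected several paintings*, so the RC island is irrelevant to the target quantifier.
QR within a single clause is free, so the lower quantifier may take scope over the higher one.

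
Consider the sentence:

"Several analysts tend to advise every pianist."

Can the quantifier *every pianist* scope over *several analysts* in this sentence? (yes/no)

Yes

*every pianist* is inside a raising infinitive, which is transparent to QR (no CP barrier), so it behaves as a matrix argument.
With no island boundary between them, the object can take inverse scope over the subject via ordinary QR within the clause.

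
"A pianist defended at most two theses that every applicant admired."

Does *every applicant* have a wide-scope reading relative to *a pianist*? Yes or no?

*every applicant* sits inside the relative clause *that every applicant admired* modifying *at most two theses*.
Relative clauses are scope islands: a quantifier cannot QR out of a relative clause to take scope in the matrix clause.
*every applicant* > *a pianist* would require crossing that boundary, which is illicit.

No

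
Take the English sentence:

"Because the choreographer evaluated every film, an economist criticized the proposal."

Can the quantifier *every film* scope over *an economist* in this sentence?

The target quantifier *every film* is part of the adjunct clause *because the choreographer evaluated every film*.
Adjuncts are opaque for quantifier raising; a quantifier in an adjunct stays inside it.
There is no licit LF on which *every film* c-commands *an economist*.

No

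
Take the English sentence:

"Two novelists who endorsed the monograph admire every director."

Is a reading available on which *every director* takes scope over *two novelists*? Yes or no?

The relative clause *who endorsed the monograph* modifies *two novelists*, but *every director* is not inside that relative clause — it is an argument of the matrix verb.
Since no island is crossed, the inverse ordering is licensed alongside surface scope.
Both orderings are possible: *two novelists* > *every director* and *every director* > *two novelists*.

Yes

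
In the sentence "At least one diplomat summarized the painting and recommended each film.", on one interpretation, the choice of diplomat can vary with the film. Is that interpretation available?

No

The described interpretation is the *each film* > *at least one diplomat* scoping.
*each film* is embedded in one conjunct of the coordinate structure (*recommended each film*).
Asymmetric QR out of one conjunct violates the Coordinate Structure Constraint.
So *each film* cannot raise to a position above *at least one diplomat*.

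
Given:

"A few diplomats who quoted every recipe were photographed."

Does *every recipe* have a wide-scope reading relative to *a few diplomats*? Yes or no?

Structurally, *every recipe* is inside the relative clause *who quoted every recipe*.
Quantifiers inside a relative clause are trapped there; the RC boundary blocks QR.
The inverse ordering *every recipe* > *a few diplomats* is therefore underivable.

No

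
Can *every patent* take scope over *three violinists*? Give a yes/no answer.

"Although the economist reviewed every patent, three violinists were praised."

No

The target quantifier *every patent* is part of the adjunct clause *although the economist reviewed every patent*.
Scope out of an adjunct clause is unavailable: QR respects the adjunct-island constraint.
*every patent* > *three violinists* would require crossing that boundary, which is illicit.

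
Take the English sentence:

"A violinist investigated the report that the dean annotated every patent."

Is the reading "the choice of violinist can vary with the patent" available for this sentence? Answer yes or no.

No

That reading corresponds to *every patent* > *a violinist*.
*every patent* is embedded in the complex NP *the report that the dean annotated every patent*.
The complex NP is opaque for QR — the quantifier is frozen inside the noun's complement.
So the wide-scope reading for *every patent* is blocked.
(Only the surface reading survives: one fixed violinist with respect to all the relevant patents.)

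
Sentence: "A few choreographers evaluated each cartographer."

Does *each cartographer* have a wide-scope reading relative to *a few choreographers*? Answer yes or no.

Both DPs are arguments of the same predicate; there is no clause or island boundary between them.
Since no island is crossed, the inverse ordering is licensed alongside surface scope.

Yes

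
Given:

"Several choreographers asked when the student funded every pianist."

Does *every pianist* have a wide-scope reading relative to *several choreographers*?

The target quantifier *every pianist* is part of the embedded question *when the student funded every pianist*.
The wh-island constraint blocks QR out of an embedded interrogative.
So the wide-scope reading for *every pianist* is blocked.

No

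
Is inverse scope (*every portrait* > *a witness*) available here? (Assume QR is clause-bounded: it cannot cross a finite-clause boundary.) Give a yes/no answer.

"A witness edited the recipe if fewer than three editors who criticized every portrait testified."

No

*every portrait* is embedded in the relative clause *who criticized every portrait*, which is itself inside the adjunct *if fewer than three editors who criticized every portrait testified*.
Even if one barrier were somehow void, the other would still block QR.
So *every portrait* cannot raise high enough to outscope *a witness*; only the surface ordering *a witness* > *every portrait* is available.
(Only the surface reading survives: one fixed witness with respect to all the relevant portraits.)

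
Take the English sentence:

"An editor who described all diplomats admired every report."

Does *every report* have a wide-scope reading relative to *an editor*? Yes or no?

Yes

The RC *who described all diplomats* is an island, but *every report* is not inside it — it is the matrix object, a clausemate of *an editor*.
Since no island is crossed, the inverse ordering is licensed alongside surface scope.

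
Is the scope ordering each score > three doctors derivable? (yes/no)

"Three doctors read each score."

Yes

Both DPs are arguments of the same predicate; there is no clause or island boundary between them.
Since no island is crossed, the inverse ordering is licensed alongside surface scope.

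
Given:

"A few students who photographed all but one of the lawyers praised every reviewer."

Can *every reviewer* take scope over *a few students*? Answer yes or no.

*every reviewer* is a matrix argument; only *a few students* is modified by the relative clause *who photographed all but one of the lawyers*, so the RC island is irrelevant to the target quantifier.
Nothing blocks QR of the lower DP to a position above the higher one, so inverse scope is available.
So *every reviewer* > *a few students* is among the available readings.

Yes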